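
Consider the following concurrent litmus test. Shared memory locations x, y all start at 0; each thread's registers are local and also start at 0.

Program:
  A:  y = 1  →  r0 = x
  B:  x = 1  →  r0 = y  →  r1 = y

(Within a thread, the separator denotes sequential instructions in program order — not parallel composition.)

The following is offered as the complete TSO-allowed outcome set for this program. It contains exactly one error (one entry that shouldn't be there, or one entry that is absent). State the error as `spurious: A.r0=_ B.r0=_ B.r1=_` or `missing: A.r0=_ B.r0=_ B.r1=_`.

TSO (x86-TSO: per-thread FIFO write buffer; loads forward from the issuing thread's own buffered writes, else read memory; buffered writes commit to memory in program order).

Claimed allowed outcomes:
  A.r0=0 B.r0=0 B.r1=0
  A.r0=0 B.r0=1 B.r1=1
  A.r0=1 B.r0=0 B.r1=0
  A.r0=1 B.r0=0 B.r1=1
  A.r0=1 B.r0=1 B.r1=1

missing: A.r0=0 B.r0=0 B.r1=1

outcome vector order: (A.r0,B.r0,B.r1)
TSO: 6 outcomes — {000; 001; 011; 100; 101; 111}
TSO∖claimed = {001}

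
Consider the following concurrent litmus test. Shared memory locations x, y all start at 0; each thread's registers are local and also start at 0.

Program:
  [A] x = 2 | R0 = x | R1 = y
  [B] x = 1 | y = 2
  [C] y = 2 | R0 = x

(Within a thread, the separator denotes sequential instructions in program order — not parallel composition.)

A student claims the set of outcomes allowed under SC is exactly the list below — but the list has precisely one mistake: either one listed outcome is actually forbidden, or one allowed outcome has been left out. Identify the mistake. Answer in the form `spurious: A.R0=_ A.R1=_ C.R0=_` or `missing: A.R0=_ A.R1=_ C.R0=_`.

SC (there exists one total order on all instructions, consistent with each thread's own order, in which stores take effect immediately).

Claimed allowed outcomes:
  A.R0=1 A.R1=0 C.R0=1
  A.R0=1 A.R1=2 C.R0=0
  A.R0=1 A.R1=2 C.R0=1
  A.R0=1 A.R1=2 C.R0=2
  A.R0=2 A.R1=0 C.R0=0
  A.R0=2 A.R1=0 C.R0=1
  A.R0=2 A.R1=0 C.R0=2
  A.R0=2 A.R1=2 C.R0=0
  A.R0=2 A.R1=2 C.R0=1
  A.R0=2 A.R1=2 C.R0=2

outcome vector order: (A.R0,A.R1,C.R0)
SC: 9 outcomes — {<1 0 1>, <1 2 0>, <1 2 1>, <1 2 2>, <2 0 1>, <2 0 2>, <2 2 0>, <2 2 1>, <2 2 2>}
claimed∖SC = {<2 0 0>}

spurious: A.R0=2 A.R1=0 C.R0=0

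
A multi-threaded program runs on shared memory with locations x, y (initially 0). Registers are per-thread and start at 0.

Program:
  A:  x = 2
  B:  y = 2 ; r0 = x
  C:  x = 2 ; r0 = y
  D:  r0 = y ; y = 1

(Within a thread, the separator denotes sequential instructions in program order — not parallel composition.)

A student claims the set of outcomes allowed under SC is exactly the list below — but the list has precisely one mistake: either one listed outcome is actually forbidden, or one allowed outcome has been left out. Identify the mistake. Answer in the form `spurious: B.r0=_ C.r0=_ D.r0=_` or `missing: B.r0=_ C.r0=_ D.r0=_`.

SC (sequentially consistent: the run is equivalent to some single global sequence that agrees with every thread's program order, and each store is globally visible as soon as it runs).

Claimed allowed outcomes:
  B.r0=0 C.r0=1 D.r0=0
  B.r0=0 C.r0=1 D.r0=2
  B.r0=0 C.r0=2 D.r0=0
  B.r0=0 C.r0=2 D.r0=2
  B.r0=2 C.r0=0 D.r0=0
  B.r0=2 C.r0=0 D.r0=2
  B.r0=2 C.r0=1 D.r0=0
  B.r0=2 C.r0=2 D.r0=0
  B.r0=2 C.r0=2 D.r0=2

outcome vector order: (B.r0,C.r0,D.r0)
SC (10): 010, 012, 020, 022, 200, 202, 210, 212, 220, 222
SC∖claimed = {212}

missing: B.r0=2 C.r0=1 D.r0=2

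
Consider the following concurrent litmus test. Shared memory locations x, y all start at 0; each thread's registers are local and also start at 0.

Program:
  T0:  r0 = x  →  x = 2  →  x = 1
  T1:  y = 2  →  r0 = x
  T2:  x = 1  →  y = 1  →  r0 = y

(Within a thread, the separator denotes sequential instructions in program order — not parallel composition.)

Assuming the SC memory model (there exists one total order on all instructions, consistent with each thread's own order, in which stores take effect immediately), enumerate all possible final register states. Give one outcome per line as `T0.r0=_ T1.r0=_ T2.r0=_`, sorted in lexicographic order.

outcome vector order: (T0.r0,T1.r0,T2.r0)
|SC outcomes| = 10

T0.r0=0 T1.r0=0 T2.r0=1
T0.r0=0 T1.r0=1 T2.r0=1
T0.r0=0 T1.r0=1 T2.r0=2
T0.r0=0 T1.r0=2 T2.r0=1
T0.r0=0 T1.r0=2 T2.r0=2
T0.r0=1 T1.r0=0 T2.r0=1
T0.r0=1 T1.r0=1 T2.r0=1
T0.r0=1 T1.r0=1 T2.r0=2
T0.r0=1 T1.r0=2 T2.r0=1
T0.r0=1 T1.r0=2 T2.r0=2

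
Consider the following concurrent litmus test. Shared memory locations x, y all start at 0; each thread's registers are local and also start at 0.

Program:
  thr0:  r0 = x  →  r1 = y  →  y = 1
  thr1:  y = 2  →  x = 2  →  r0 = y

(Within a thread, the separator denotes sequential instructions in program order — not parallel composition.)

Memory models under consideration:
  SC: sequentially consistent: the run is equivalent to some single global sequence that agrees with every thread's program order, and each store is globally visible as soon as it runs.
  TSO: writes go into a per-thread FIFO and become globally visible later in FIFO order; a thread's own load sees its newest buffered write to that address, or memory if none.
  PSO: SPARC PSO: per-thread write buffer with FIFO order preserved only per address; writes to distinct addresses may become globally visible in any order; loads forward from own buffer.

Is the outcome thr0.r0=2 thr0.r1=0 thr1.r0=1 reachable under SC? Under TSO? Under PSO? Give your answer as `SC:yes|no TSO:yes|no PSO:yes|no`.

SC:no TSO:no PSO:yes

outcome vector order: (thr0.r0,thr0.r1,thr1.r0)
SC: 6 outcomes — {0/0/1, 0/0/2, 0/2/1, 0/2/2, 2/2/1, 2/2/2}
TSO: 6 outcomes — {0/0/1, 0/0/2, 0/2/1, 0/2/2, 2/2/1, 2/2/2}
PSO: 8 outcomes — {0/0/1, 0/0/2, 0/2/1, 0/2/2, 2/0/1, 2/0/2, 2/2/1, 2/2/2}
target 2/0/1 ∈ {PSO}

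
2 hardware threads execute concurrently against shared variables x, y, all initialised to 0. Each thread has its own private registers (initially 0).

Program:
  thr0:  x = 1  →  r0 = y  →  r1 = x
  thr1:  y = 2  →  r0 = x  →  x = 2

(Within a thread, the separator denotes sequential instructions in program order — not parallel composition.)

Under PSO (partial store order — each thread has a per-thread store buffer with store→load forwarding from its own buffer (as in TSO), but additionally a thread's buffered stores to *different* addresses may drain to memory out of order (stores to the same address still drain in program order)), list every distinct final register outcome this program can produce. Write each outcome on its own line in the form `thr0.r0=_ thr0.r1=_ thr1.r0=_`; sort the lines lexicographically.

thr0.r0=0 thr0.r1=1 thr1.r0=0
thr0.r0=0 thr0.r1=1 thr1.r0=1
thr0.r0=0 thr0.r1=2 thr1.r0=0
thr0.r0=0 thr0.r1=2 thr1.r0=1
thr0.r0=2 thr0.r1=1 thr1.r0=0
thr0.r0=2 thr0.r1=1 thr1.r0=1
thr0.r0=2 thr0.r1=2 thr1.r0=0
thr0.r0=2 thr0.r1=2 thr1.r0=1

outcome vector order: (thr0.r0,thr0.r1,thr1.r0)
|PSO outcomes| = 8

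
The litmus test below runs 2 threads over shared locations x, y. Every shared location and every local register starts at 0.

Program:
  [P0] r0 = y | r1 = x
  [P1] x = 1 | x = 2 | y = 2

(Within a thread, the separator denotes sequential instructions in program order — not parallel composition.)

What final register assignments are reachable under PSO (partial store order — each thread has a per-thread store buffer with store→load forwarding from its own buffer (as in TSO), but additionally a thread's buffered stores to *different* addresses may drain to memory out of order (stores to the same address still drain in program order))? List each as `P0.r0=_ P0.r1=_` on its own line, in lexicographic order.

P0.r0=0 P0.r1=0
P0.r0=0 P0.r1=1
P0.r0=0 P0.r1=2
P0.r0=2 P0.r1=0
P0.r0=2 P0.r1=1
P0.r0=2 P0.r1=2

outcome vector order: (P0.r0,P0.r1)
|PSO outcomes| = 6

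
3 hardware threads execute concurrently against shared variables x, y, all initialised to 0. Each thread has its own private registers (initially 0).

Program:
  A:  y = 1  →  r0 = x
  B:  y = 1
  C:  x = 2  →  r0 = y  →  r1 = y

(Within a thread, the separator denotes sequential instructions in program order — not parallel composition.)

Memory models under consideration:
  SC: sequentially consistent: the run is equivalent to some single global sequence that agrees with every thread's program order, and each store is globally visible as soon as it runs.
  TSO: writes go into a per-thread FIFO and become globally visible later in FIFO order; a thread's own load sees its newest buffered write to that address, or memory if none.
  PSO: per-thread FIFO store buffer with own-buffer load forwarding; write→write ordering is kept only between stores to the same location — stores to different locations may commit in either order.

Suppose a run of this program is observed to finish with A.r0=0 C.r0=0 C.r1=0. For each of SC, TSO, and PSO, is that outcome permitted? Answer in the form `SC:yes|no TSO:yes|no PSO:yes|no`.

SC:no TSO:yes PSO:yes

outcome vector order: (A.r0,C.r0,C.r1)
under SC → <0 1 1>; <2 0 0>; <2 0 1>; <2 1 1>
under TSO → <0 0 0>; <0 0 1>; <0 1 1>; <2 0 0>; <2 0 1>; <2 1 1>
under PSO → <0 0 0>; <0 0 1>; <0 1 1>; <2 0 0>; <2 0 1>; <2 1 1>
target <0 0 0> ∈ {TSO,PSO}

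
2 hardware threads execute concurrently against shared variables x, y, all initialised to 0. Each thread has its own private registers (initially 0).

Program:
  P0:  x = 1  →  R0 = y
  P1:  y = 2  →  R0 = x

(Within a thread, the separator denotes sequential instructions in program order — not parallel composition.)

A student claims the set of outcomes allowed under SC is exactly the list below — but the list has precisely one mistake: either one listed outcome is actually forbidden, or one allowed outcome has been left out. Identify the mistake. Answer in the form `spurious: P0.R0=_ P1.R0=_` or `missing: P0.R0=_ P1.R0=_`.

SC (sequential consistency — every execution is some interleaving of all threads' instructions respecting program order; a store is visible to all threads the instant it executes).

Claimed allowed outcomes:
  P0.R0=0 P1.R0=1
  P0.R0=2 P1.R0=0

outcome vector order: (P0.R0,P1.R0)
SC: 3 outcomes — {01; 20; 21}
SC∖claimed = {21}

missing: P0.R0=2 P1.R0=1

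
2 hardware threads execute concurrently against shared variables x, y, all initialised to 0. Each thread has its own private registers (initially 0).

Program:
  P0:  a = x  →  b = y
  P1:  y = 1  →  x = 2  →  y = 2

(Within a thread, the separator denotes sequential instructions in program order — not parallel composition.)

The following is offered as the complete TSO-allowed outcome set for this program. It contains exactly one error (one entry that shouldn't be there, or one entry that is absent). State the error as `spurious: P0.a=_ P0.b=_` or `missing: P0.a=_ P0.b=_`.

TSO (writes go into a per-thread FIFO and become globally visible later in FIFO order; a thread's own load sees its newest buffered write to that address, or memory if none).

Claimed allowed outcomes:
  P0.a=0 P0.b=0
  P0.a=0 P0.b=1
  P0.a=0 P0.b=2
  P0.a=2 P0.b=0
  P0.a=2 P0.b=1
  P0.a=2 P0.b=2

outcome vector order: (P0.a,P0.b)
TSO (5): (0,0), (0,1), (0,2), (2,1), (2,2)
claimed∖TSO = {(2,0)}

spurious: P0.a=2 P0.b=0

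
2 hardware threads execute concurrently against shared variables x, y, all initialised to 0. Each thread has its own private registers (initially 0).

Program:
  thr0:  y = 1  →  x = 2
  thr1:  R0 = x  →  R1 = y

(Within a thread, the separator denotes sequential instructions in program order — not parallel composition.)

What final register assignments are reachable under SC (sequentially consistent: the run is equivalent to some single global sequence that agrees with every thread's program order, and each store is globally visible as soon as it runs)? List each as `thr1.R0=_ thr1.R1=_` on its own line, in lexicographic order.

outcome vector order: (thr1.R0,thr1.R1)
|SC outcomes| = 3

thr1.R0=0 thr1.R1=0
thr1.R0=0 thr1.R1=1
thr1.R0=2 thr1.R1=1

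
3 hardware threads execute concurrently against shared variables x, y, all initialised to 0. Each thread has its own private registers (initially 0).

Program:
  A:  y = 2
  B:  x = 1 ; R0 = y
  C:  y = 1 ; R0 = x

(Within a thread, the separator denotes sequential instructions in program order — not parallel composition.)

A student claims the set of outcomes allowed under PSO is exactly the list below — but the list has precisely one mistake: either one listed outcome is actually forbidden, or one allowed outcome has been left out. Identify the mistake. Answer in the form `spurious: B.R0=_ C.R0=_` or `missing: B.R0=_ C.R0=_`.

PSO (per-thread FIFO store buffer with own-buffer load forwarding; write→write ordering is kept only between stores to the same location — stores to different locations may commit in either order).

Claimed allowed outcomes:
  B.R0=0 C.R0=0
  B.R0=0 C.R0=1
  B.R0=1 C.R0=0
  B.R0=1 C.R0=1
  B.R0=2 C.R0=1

outcome vector order: (B.R0,C.R0)
PSO: 6 outcomes — {00, 01, 10, 11, 20, 21}
PSO∖claimed = {20}

missing: B.R0=2 C.R0=0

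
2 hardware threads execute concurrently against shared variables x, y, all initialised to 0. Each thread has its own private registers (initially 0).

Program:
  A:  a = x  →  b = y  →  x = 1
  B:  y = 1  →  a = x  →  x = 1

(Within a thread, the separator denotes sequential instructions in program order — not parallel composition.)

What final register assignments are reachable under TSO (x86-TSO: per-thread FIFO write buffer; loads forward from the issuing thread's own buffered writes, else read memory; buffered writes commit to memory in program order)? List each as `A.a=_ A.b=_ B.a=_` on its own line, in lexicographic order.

A.a=0 A.b=0 B.a=0
A.a=0 A.b=0 B.a=1
A.a=0 A.b=1 B.a=0
A.a=0 A.b=1 B.a=1
A.a=1 A.b=1 B.a=0

outcome vector order: (A.a,A.b,B.a)
|TSO outcomes| = 5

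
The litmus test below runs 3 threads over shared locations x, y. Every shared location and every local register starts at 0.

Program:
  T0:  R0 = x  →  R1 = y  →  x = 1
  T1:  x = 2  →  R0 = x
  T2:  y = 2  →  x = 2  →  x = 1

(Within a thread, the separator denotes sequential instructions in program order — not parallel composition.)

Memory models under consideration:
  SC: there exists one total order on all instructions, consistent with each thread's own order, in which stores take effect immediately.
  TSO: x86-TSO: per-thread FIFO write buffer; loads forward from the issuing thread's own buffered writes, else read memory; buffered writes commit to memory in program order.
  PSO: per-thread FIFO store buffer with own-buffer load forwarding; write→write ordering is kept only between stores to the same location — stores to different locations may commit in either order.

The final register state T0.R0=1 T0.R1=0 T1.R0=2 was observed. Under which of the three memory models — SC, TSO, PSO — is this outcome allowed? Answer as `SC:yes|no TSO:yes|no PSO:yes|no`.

SC:no TSO:no PSO:yes

outcome vector order: (T0.R0,T0.R1,T1.R0)
[SC] allowed = {0/0/1, 0/0/2, 0/2/1, 0/2/2, 1/2/1, 1/2/2, 2/0/1, 2/0/2, 2/2/1, 2/2/2}
[TSO] allowed = {0/0/1, 0/0/2, 0/2/1, 0/2/2, 1/2/1, 1/2/2, 2/0/1, 2/0/2, 2/2/1, 2/2/2}
[PSO] allowed = {0/0/1, 0/0/2, 0/2/1, 0/2/2, 1/0/1, 1/0/2, 1/2/1, 1/2/2, 2/0/1, 2/0/2, 2/2/1, 2/2/2}
target 1/0/2 ∈ {PSO}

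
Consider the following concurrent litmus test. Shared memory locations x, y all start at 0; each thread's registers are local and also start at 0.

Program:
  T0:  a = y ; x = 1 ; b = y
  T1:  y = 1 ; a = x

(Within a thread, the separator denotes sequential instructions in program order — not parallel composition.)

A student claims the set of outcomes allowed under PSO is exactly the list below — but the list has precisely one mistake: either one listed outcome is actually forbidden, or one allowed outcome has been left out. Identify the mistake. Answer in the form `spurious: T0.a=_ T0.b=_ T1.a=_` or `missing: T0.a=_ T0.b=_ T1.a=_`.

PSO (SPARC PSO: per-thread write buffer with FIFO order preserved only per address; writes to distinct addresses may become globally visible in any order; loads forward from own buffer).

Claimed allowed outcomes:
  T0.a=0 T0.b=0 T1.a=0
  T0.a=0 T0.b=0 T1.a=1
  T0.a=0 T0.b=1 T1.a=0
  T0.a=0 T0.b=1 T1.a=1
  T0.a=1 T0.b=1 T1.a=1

outcome vector order: (T0.a,T0.b,T1.a)
under PSO → <0 0 0>, <0 0 1>, <0 1 0>, <0 1 1>, <1 1 0>, <1 1 1>
PSO∖claimed = {<1 1 0>}

missing: T0.a=1 T0.b=1 T1.a=0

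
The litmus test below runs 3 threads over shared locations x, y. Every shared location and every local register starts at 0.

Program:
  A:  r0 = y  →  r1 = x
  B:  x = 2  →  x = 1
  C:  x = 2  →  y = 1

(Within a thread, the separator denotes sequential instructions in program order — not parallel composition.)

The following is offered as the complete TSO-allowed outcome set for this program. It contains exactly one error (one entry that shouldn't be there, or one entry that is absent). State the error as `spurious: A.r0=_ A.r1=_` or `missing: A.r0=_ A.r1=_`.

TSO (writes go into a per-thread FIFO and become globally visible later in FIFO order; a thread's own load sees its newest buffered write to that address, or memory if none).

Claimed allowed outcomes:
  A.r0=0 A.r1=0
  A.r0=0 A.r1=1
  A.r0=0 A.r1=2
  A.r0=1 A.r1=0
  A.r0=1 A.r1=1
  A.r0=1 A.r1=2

spurious: A.r0=1 A.r1=0

outcome vector order: (A.r0,A.r1)
under TSO → 0/0, 0/1, 0/2, 1/1, 1/2
claimed∖TSO = {1/0}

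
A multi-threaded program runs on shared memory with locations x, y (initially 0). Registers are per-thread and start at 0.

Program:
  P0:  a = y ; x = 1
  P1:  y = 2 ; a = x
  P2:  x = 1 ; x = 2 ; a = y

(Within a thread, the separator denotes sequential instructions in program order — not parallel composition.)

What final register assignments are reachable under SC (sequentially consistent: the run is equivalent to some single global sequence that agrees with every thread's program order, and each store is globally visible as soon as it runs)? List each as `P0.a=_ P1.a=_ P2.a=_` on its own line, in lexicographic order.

P0.a=0 P1.a=0 P2.a=2
P0.a=0 P1.a=1 P2.a=0
P0.a=0 P1.a=1 P2.a=2
P0.a=0 P1.a=2 P2.a=0
P0.a=0 P1.a=2 P2.a=2
P0.a=2 P1.a=0 P2.a=2
P0.a=2 P1.a=1 P2.a=0
P0.a=2 P1.a=1 P2.a=2
P0.a=2 P1.a=2 P2.a=0
P0.a=2 P1.a=2 P2.a=2

outcome vector order: (P0.a,P1.a,P2.a)
|SC outcomes| = 10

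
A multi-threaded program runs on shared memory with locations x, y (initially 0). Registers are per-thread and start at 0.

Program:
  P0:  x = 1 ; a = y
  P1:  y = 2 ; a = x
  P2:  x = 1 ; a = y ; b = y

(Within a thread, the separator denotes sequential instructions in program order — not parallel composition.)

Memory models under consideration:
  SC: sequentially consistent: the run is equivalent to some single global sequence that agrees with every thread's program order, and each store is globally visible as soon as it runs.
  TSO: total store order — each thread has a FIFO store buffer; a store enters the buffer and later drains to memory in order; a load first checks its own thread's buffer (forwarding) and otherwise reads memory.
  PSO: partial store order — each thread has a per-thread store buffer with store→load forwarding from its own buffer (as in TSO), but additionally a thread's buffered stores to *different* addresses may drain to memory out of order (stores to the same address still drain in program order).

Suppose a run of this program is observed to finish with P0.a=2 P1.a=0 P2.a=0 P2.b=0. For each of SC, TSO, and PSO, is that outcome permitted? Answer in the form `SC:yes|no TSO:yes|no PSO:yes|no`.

SC:no TSO:yes PSO:yes

outcome vector order: (P0.a,P1.a,P2.a,P2.b)
SC (7): 0/1/0/0; 0/1/0/2; 0/1/2/2; 2/0/2/2; 2/1/0/0; 2/1/0/2; 2/1/2/2
TSO (12): 0/0/0/0; 0/0/0/2; 0/0/2/2; 0/1/0/0; 0/1/0/2; 0/1/2/2; 2/0/0/0; 2/0/0/2; 2/0/2/2; 2/1/0/0; 2/1/0/2; 2/1/2/2
PSO (12): 0/0/0/0; 0/0/0/2; 0/0/2/2; 0/1/0/0; 0/1/0/2; 0/1/2/2; 2/0/0/0; 2/0/0/2; 2/0/2/2; 2/1/0/0; 2/1/0/2; 2/1/2/2
target 2/0/0/0 ∈ {TSO,PSO}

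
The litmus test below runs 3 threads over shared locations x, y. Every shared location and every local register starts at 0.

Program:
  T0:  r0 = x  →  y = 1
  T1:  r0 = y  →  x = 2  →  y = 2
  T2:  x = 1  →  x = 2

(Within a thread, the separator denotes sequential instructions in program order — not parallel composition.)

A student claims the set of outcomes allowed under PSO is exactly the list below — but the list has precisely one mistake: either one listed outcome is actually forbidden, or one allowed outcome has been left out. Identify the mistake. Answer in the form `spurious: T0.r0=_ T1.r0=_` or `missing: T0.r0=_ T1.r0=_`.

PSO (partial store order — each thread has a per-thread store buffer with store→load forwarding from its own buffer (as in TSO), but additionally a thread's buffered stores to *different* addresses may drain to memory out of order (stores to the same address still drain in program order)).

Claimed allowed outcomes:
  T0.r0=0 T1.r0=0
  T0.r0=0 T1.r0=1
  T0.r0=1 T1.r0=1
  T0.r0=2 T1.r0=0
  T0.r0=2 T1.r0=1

outcome vector order: (T0.r0,T1.r0)
PSO (6): 00; 01; 10; 11; 20; 21
PSO∖claimed = {10}

missing: T0.r0=1 T1.r0=0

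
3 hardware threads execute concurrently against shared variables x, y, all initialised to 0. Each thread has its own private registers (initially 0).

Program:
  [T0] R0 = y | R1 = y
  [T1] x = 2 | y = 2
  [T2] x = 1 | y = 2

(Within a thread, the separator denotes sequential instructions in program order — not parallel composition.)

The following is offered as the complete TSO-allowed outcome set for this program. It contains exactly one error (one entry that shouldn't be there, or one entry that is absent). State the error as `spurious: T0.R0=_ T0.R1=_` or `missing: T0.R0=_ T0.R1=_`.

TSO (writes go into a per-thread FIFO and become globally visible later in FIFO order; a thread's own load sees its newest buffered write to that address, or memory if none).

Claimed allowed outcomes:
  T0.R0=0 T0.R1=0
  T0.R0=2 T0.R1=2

missing: T0.R0=0 T0.R1=2

outcome vector order: (T0.R0,T0.R1)
under TSO → (0,0); (0,2); (2,2)
TSO∖claimed = {(0,2)}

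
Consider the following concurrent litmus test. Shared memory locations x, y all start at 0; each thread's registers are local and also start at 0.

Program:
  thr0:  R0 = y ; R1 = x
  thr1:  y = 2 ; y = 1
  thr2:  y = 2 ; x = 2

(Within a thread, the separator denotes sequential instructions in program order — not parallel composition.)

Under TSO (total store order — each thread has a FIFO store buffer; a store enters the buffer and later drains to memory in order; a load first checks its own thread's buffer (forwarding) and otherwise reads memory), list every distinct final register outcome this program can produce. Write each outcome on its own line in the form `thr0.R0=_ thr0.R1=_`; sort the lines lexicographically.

thr0.R0=0 thr0.R1=0
thr0.R0=0 thr0.R1=2
thr0.R0=1 thr0.R1=0
thr0.R0=1 thr0.R1=2
thr0.R0=2 thr0.R1=0
thr0.R0=2 thr0.R1=2

outcome vector order: (thr0.R0,thr0.R1)
|TSO outcomes| = 6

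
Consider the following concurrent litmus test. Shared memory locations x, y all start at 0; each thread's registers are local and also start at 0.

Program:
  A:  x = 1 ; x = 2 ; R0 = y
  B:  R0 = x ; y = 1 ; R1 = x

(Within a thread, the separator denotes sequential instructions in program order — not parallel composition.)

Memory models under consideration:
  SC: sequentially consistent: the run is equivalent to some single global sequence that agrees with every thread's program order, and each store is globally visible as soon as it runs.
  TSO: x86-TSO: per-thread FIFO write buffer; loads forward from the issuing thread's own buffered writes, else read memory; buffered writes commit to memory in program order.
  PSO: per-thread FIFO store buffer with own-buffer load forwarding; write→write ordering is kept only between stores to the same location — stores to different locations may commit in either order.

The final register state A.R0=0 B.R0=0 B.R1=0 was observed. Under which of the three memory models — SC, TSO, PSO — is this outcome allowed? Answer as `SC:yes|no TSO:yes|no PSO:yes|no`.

SC:no TSO:yes PSO:yes

outcome vector order: (A.R0,B.R0,B.R1)
SC: 9 outcomes — {0/0/2, 0/1/2, 0/2/2, 1/0/0, 1/0/1, 1/0/2, 1/1/1, 1/1/2, 1/2/2}
TSO: 12 outcomes — {0/0/0, 0/0/1, 0/0/2, 0/1/1, 0/1/2, 0/2/2, 1/0/0, 1/0/1, 1/0/2, 1/1/1, 1/1/2, 1/2/2}
PSO: 12 outcomes — {0/0/0, 0/0/1, 0/0/2, 0/1/1, 0/1/2, 0/2/2, 1/0/0, 1/0/1, 1/0/2, 1/1/1, 1/1/2, 1/2/2}
target 0/0/0 ∈ {TSO,PSO}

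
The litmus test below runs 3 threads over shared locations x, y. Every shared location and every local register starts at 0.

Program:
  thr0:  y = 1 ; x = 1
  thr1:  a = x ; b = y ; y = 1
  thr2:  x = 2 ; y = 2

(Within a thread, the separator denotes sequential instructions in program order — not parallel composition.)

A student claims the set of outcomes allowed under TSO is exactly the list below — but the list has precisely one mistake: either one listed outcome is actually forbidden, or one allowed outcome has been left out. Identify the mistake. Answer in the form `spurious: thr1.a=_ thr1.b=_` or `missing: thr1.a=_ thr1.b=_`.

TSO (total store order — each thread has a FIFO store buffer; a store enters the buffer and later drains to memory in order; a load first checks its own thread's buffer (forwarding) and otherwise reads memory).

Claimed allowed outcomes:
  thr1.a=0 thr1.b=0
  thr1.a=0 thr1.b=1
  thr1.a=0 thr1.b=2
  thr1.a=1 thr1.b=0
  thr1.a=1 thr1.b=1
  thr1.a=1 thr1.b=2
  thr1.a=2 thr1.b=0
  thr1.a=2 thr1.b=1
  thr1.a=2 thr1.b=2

spurious: thr1.a=1 thr1.b=0

outcome vector order: (thr1.a,thr1.b)
TSO (8): 00 01 02 11 12 20 21 22
claimed∖TSO = {10}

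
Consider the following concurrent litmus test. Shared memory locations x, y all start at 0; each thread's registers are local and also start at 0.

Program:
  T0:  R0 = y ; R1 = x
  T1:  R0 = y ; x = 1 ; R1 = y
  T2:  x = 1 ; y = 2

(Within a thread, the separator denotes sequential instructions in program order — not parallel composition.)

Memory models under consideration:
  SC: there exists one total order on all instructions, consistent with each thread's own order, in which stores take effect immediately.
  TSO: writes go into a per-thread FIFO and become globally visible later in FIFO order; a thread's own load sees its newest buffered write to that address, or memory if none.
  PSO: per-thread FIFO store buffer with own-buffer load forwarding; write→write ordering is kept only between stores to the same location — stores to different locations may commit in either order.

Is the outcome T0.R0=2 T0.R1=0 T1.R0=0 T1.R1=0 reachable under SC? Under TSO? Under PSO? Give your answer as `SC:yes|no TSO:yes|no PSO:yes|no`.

SC:no TSO:no PSO:yes

outcome vector order: (T0.R0,T0.R1,T1.R0,T1.R1)
under SC → 0/0/0/0, 0/0/0/2, 0/0/2/2, 0/1/0/0, 0/1/0/2, 0/1/2/2, 2/1/0/0, 2/1/0/2, 2/1/2/2
under TSO → 0/0/0/0, 0/0/0/2, 0/0/2/2, 0/1/0/0, 0/1/0/2, 0/1/2/2, 2/1/0/0, 2/1/0/2, 2/1/2/2
under PSO → 0/0/0/0, 0/0/0/2, 0/0/2/2, 0/1/0/0, 0/1/0/2, 0/1/2/2, 2/0/0/0, 2/0/0/2, 2/0/2/2, 2/1/0/0, 2/1/0/2, 2/1/2/2
target 2/0/0/0 ∈ {PSO}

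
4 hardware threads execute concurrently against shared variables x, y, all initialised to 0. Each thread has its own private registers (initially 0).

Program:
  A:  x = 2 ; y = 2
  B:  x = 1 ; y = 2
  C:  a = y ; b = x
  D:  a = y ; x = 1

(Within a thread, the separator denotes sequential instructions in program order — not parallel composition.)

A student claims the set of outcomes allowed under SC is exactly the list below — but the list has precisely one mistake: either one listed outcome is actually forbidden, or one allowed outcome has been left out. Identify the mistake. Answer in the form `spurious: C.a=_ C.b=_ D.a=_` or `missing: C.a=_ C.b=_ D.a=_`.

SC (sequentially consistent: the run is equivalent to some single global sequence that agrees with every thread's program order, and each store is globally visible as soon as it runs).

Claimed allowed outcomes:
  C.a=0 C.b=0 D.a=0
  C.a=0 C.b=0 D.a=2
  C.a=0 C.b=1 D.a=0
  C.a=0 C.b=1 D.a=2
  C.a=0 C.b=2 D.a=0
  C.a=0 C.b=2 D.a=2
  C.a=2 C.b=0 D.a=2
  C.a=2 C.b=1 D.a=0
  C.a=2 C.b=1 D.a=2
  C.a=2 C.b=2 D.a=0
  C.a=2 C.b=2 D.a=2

spurious: C.a=2 C.b=0 D.a=2

outcome vector order: (C.a,C.b,D.a)
[SC] allowed = {<0 0 0> <0 0 2> <0 1 0> <0 1 2> <0 2 0> <0 2 2> <2 1 0> <2 1 2> <2 2 0> <2 2 2>}
claimed∖SC = {<2 0 2>}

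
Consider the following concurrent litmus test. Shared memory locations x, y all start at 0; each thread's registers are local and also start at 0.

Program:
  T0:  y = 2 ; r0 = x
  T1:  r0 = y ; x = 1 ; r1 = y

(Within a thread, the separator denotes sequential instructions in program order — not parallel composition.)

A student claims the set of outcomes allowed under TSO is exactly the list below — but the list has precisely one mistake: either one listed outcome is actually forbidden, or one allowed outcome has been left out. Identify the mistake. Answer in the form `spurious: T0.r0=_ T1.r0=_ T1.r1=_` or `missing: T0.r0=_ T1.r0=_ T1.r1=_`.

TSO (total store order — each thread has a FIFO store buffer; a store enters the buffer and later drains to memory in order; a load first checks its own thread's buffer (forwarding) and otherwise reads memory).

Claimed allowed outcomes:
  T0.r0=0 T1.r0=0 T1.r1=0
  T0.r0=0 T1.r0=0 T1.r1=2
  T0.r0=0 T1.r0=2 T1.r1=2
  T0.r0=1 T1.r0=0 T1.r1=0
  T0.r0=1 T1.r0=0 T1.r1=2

missing: T0.r0=1 T1.r0=2 T1.r1=2

outcome vector order: (T0.r0,T1.r0,T1.r1)
TSO (6): 0/0/0; 0/0/2; 0/2/2; 1/0/0; 1/0/2; 1/2/2
TSO∖claimed = {1/2/2}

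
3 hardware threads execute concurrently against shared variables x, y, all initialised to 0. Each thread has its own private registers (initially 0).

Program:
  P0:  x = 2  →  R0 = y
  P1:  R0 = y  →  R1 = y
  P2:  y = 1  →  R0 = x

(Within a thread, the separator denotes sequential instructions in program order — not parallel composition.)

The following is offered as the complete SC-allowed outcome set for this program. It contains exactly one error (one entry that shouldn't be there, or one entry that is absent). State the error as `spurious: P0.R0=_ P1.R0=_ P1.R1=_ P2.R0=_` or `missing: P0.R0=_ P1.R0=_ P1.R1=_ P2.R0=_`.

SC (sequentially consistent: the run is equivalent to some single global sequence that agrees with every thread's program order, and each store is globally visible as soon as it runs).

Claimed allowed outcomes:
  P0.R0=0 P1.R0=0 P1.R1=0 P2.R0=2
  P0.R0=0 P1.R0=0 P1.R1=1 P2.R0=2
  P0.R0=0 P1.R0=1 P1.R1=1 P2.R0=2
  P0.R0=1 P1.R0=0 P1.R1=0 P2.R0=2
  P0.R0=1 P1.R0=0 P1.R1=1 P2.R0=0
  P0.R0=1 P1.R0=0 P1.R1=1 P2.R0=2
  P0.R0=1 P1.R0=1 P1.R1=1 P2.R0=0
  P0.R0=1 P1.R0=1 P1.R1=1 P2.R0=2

outcome vector order: (P0.R0,P1.R0,P1.R1,P2.R0)
[SC] allowed = {(0,0,0,2) (0,0,1,2) (0,1,1,2) (1,0,0,0) (1,0,0,2) (1,0,1,0) (1,0,1,2) (1,1,1,0) (1,1,1,2)}
SC∖claimed = {(1,0,0,0)}

missing: P0.R0=1 P1.R0=0 P1.R1=0 P2.R0=0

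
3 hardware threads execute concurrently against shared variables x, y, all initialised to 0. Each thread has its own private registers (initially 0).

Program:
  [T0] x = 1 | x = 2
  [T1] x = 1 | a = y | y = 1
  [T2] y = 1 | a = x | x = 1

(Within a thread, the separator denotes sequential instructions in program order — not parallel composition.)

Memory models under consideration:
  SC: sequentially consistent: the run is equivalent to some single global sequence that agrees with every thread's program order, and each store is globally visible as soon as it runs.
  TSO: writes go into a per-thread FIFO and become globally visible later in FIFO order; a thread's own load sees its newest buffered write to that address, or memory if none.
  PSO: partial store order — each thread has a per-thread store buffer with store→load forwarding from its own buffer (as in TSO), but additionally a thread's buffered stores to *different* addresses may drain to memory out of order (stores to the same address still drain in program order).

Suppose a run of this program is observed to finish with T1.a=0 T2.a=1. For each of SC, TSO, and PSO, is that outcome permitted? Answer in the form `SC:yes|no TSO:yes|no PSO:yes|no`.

SC:yes TSO:yes PSO:yes

outcome vector order: (T1.a,T2.a)
[SC] allowed = {(0,1), (0,2), (1,0), (1,1), (1,2)}
[TSO] allowed = {(0,0), (0,1), (0,2), (1,0), (1,1), (1,2)}
[PSO] allowed = {(0,0), (0,1), (0,2), (1,0), (1,1), (1,2)}
target (0,1) ∈ {SC,TSO,PSO}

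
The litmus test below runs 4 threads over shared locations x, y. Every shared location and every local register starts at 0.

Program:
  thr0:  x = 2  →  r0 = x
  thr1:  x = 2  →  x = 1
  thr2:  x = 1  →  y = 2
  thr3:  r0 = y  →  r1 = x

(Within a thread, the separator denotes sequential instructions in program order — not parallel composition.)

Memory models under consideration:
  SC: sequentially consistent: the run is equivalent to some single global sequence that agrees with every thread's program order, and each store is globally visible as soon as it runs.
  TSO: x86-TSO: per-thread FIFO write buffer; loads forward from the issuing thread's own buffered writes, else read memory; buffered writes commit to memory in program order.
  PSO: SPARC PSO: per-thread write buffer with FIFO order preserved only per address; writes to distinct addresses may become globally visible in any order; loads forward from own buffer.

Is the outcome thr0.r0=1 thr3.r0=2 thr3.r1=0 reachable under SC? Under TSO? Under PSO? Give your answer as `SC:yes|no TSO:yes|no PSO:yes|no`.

outcome vector order: (thr0.r0,thr3.r0,thr3.r1)
under SC → 1/0/0 1/0/1 1/0/2 1/2/1 1/2/2 2/0/0 2/0/1 2/0/2 2/2/1 2/2/2
under TSO → 1/0/0 1/0/1 1/0/2 1/2/1 1/2/2 2/0/0 2/0/1 2/0/2 2/2/1 2/2/2
under PSO → 1/0/0 1/0/1 1/0/2 1/2/0 1/2/1 1/2/2 2/0/0 2/0/1 2/0/2 2/2/0 2/2/1 2/2/2
target 1/2/0 ∈ {PSO}

SC:no TSO:no PSO:yes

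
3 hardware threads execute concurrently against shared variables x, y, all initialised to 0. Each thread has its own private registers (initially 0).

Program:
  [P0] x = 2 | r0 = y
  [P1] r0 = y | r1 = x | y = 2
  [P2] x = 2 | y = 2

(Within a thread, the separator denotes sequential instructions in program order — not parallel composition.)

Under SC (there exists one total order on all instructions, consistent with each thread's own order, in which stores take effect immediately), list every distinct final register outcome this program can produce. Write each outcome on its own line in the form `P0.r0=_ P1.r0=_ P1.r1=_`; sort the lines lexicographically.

outcome vector order: (P0.r0,P1.r0,P1.r1)
|SC outcomes| = 6

P0.r0=0 P1.r0=0 P1.r1=0
P0.r0=0 P1.r0=0 P1.r1=2
P0.r0=0 P1.r0=2 P1.r1=2
P0.r0=2 P1.r0=0 P1.r1=0
P0.r0=2 P1.r0=0 P1.r1=2
P0.r0=2 P1.r0=2 P1.r1=2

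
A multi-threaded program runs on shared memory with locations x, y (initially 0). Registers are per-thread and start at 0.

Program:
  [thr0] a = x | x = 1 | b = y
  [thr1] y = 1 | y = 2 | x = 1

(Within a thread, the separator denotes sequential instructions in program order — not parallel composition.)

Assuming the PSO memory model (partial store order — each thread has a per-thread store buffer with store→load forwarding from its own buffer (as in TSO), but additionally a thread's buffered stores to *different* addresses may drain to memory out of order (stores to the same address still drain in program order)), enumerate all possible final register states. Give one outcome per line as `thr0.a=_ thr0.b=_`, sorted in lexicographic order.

outcome vector order: (thr0.a,thr0.b)
|PSO outcomes| = 6

thr0.a=0 thr0.b=0
thr0.a=0 thr0.b=1
thr0.a=0 thr0.b=2
thr0.a=1 thr0.b=0
thr0.a=1 thr0.b=1
thr0.a=1 thr0.b=2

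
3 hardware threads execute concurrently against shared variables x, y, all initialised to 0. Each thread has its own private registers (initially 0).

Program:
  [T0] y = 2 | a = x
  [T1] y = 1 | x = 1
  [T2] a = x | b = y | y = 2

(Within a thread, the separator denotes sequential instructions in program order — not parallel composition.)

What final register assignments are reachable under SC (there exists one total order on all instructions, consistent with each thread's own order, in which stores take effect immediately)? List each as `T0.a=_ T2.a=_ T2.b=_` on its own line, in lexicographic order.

outcome vector order: (T0.a,T2.a,T2.b)
|SC outcomes| = 10

T0.a=0 T2.a=0 T2.b=0
T0.a=0 T2.a=0 T2.b=1
T0.a=0 T2.a=0 T2.b=2
T0.a=0 T2.a=1 T2.b=1
T0.a=0 T2.a=1 T2.b=2
T0.a=1 T2.a=0 T2.b=0
T0.a=1 T2.a=0 T2.b=1
T0.a=1 T2.a=0 T2.b=2
T0.a=1 T2.a=1 T2.b=1
T0.a=1 T2.a=1 T2.b=2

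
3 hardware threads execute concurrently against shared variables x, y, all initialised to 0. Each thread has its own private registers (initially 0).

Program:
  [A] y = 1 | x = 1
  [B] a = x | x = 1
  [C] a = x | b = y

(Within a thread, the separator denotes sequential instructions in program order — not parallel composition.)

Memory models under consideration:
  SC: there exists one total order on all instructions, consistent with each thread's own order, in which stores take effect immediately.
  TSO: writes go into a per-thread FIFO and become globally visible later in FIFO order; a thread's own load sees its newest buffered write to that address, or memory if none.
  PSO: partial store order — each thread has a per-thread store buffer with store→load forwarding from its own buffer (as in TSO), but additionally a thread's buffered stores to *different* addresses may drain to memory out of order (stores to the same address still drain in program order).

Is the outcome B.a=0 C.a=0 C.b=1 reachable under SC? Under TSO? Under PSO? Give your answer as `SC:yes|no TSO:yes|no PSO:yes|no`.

outcome vector order: (B.a,C.a,C.b)
[SC] allowed = {0/0/0; 0/0/1; 0/1/0; 0/1/1; 1/0/0; 1/0/1; 1/1/1}
[TSO] allowed = {0/0/0; 0/0/1; 0/1/0; 0/1/1; 1/0/0; 1/0/1; 1/1/1}
[PSO] allowed = {0/0/0; 0/0/1; 0/1/0; 0/1/1; 1/0/0; 1/0/1; 1/1/0; 1/1/1}
target 0/0/1 ∈ {SC,TSO,PSO}

SC:yes TSO:yes PSO:yes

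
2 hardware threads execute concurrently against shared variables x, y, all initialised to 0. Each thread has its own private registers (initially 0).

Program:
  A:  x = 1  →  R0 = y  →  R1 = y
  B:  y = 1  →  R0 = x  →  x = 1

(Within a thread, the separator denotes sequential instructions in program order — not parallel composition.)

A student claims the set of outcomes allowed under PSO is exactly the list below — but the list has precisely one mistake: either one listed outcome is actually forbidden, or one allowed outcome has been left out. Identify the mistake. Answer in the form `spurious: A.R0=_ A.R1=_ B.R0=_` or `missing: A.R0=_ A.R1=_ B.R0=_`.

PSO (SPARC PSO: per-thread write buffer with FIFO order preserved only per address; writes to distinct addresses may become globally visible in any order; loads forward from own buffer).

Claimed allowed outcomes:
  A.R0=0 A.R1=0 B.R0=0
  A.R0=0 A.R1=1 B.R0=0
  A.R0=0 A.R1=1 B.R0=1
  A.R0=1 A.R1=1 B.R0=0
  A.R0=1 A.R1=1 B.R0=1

missing: A.R0=0 A.R1=0 B.R0=1

outcome vector order: (A.R0,A.R1,B.R0)
PSO (6): (0,0,0), (0,0,1), (0,1,0), (0,1,1), (1,1,0), (1,1,1)
PSO∖claimed = {(0,0,1)}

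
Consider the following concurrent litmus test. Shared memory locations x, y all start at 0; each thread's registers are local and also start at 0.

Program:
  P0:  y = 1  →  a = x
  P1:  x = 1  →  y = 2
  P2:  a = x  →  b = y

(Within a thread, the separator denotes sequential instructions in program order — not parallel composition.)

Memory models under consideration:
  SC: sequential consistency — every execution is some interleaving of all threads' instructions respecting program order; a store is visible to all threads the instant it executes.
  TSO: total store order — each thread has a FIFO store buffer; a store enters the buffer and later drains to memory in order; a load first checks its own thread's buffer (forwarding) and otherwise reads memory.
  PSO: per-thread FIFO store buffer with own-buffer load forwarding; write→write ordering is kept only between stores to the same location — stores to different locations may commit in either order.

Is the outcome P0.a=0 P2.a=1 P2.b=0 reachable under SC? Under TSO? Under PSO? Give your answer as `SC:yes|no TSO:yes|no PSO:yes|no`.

outcome vector order: (P0.a,P2.a,P2.b)
SC (11): 0/0/0 0/0/1 0/0/2 0/1/1 0/1/2 1/0/0 1/0/1 1/0/2 1/1/0 1/1/1 1/1/2
TSO (12): 0/0/0 0/0/1 0/0/2 0/1/0 0/1/1 0/1/2 1/0/0 1/0/1 1/0/2 1/1/0 1/1/1 1/1/2
PSO (12): 0/0/0 0/0/1 0/0/2 0/1/0 0/1/1 0/1/2 1/0/0 1/0/1 1/0/2 1/1/0 1/1/1 1/1/2
target 0/1/0 ∈ {TSO,PSO}

SC:no TSO:yes PSO:yes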